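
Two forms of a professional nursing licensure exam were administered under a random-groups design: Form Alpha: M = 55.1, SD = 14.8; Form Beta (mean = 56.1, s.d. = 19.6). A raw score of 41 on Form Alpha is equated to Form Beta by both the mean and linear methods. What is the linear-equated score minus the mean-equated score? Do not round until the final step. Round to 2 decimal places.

Mean-equated: 41 + (56.1 − 55.1) = 42.00
Linear-equated: (19.6/14.8)(41 − 55.1) + 56.1 = 37.427
Difference = 37.427 − 42.00 = -4.57

-4.57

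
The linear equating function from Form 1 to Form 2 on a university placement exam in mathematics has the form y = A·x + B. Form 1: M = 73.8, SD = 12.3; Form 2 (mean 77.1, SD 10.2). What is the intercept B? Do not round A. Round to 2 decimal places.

A = SD_Y / SD_X = 10.2 / 12.3 = 0.829268
B = M_Y − A·M_X = 77.1 − 0.829268 × 73.8 = 15.90

15.90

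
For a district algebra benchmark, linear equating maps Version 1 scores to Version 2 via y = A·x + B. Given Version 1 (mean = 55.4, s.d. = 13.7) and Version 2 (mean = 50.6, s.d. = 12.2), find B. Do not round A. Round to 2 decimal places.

A = SD_Y / SD_X = 12.2 / 13.7 = 0.890511
B = M_Y − A·M_X = 50.6 − 0.890511 × 55.4 = 1.27

1.27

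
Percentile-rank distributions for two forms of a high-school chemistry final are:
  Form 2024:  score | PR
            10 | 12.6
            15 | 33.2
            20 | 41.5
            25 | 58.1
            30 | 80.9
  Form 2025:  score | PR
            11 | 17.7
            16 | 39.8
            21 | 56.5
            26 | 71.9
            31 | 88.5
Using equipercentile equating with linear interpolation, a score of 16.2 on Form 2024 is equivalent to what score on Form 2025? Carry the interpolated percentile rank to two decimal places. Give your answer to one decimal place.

PR of 16.2 on Form 2024: 33.2 + (16.2 − 15)/(20 − 15) × (41.5 − 33.2) = 35.19
On Form 2025, PR 35.19 falls between score 11 (PR 17.7) and 16 (PR 39.8).
Interpolate: 11 + (35.19 − 17.7)/(39.8 − 17.7) × (16 − 11) = 15.0

15.0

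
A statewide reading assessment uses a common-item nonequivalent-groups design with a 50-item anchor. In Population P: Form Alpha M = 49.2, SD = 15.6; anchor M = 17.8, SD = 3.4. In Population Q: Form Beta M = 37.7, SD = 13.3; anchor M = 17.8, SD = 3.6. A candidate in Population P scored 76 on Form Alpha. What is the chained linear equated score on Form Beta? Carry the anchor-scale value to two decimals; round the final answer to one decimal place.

Form Alpha → anchor (Population P): v = (3.4/15.6)(76 − 49.2) + 17.8 = 23.64
anchor → Form Beta (Population Q): y = (13.3/3.6)(23.64 − 17.8) + 37.7 = 59.3

59.3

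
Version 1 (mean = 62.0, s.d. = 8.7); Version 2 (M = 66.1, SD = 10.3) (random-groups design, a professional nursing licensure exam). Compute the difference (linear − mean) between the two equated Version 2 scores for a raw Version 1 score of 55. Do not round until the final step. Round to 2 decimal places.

Mean-equated: 55 + (66.1 − 62.0) = 59.10
Linear-equated: (10.3/8.7)(55 − 62.0) + 66.1 = 57.813
Difference = 57.813 − 59.10 = -1.29

-1.29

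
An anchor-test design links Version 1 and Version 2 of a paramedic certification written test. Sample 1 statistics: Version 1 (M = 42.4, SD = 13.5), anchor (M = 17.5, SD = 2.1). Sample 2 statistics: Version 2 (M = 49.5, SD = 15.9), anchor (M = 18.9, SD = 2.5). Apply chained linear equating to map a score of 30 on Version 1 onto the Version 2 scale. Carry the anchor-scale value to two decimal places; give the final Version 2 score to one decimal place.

28.3

Version 1 → anchor (Sample 1): v = (2.1/13.5)(30 − 42.4) + 17.5 = 15.57
anchor → Version 2 (Sample 2): y = (15.9/2.5)(15.57 − 18.9) + 49.5 = 28.3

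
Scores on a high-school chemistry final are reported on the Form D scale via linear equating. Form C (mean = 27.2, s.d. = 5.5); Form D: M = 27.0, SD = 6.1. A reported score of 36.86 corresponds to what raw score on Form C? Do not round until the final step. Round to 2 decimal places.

Invert y = (SD_Y/SD_X)(x − M_X) + M_Y:
x = (SD_X/SD_Y)(y − M_Y) + M_X = (5.5/6.1)(36.86 − 27.0) + 27.2
x = 0.901639 × 9.860 + 27.2 = 36.09

36.09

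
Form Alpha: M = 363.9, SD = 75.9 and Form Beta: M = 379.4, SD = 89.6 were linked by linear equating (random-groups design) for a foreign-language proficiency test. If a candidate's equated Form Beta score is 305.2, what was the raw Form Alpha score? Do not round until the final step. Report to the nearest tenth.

Invert y = (SD_Y/SD_X)(x − M_X) + M_Y:
x = (SD_X/SD_Y)(y − M_Y) + M_X = (75.9/89.6)(305.2 − 379.4) + 363.9
x = 0.847098 × -74.200 + 363.9 = 301.0

301.0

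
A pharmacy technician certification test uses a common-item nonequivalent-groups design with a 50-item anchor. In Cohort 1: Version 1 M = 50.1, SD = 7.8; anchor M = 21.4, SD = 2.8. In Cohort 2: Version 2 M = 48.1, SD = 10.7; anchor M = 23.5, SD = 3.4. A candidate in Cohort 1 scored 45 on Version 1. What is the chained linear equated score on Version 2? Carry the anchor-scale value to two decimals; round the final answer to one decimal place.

35.7

Version 1 → anchor (Cohort 1): v = (2.8/7.8)(45 − 50.1) + 21.4 = 19.57
anchor → Version 2 (Cohort 2): y = (10.7/3.4)(19.57 − 23.5) + 48.1 = 35.7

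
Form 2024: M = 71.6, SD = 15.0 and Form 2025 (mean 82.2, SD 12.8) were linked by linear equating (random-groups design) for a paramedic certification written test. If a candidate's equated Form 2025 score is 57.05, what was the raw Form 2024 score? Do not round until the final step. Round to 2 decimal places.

42.13

Invert y = (SD_Y/SD_X)(x − M_X) + M_Y:
x = (SD_X/SD_Y)(y − M_Y) + M_X = (15.0/12.8)(57.05 − 82.2) + 71.6
x = 1.171875 × -25.150 + 71.6 = 42.13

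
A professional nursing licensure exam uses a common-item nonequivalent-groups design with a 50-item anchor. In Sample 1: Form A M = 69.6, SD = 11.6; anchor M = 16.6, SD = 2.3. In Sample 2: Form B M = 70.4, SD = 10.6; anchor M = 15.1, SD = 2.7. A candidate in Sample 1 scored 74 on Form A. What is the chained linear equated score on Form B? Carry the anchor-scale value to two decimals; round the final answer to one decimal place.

Form A → anchor (Sample 1): v = (2.3/11.6)(74 − 69.6) + 16.6 = 17.47
anchor → Form B (Sample 2): y = (10.6/2.7)(17.47 − 15.1) + 70.4 = 79.7

79.7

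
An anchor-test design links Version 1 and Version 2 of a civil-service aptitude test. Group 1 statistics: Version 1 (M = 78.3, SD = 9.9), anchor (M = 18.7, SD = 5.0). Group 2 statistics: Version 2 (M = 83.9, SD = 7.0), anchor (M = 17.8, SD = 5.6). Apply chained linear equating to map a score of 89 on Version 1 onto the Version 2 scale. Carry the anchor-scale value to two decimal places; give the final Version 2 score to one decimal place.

91.8

Version 1 → anchor (Group 1): v = (5.0/9.9)(89 − 78.3) + 18.7 = 24.10
anchor → Version 2 (Group 2): y = (7.0/5.6)(24.10 − 17.8) + 83.9 = 91.8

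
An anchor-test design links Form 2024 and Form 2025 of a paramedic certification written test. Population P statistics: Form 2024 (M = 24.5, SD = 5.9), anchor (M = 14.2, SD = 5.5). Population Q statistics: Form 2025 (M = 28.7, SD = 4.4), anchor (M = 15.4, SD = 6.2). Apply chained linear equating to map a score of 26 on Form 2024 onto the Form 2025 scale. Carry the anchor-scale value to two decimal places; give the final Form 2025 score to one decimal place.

Form 2024 → anchor (Population P): v = (5.5/5.9)(26 − 24.5) + 14.2 = 15.60
anchor → Form 2025 (Population Q): y = (4.4/6.2)(15.60 − 15.4) + 28.7 = 28.8

28.8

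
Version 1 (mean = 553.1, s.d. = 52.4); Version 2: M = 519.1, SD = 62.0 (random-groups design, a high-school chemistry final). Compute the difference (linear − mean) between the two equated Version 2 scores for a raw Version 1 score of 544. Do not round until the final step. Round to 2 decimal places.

Mean-equated: 544 + (519.1 − 553.1) = 510.00
Linear-equated: (62.0/52.4)(544 − 553.1) + 519.1 = 508.333
Difference = 508.333 − 510.00 = -1.67

-1.67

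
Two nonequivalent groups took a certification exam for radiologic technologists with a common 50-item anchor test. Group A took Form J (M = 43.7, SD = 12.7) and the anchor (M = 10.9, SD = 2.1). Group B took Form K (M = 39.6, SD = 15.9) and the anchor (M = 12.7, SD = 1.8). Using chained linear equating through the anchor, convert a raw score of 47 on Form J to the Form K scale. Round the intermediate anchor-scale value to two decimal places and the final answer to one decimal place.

28.6

Form J → anchor (Group A): v = (2.1/12.7)(47 − 43.7) + 10.9 = 11.45
anchor → Form K (Group B): y = (15.9/1.8)(11.45 − 12.7) + 39.6 = 28.6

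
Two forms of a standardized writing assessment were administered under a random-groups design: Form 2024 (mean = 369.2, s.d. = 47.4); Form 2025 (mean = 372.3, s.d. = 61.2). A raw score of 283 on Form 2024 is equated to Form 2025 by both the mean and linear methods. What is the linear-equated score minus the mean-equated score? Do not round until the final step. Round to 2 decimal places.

-25.10

Mean-equated: 283 + (372.3 − 369.2) = 286.10
Linear-equated: (61.2/47.4)(283 − 369.2) + 372.3 = 261.004
Difference = 261.004 − 286.10 = -25.10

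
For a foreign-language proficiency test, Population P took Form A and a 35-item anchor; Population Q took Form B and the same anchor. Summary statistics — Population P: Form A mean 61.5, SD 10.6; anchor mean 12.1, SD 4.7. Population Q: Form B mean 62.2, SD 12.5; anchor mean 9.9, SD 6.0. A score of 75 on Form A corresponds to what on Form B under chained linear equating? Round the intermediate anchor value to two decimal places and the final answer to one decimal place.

Form A → anchor (Population P): v = (4.7/10.6)(75 − 61.5) + 12.1 = 18.09
anchor → Form B (Population Q): y = (12.5/6.0)(18.09 − 9.9) + 62.2 = 79.3

79.3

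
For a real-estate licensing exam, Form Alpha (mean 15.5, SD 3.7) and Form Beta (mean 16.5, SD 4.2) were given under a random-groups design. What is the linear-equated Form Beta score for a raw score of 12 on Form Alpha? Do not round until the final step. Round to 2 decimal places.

12.53

Linear equating: y = (SD_Y/SD_X)(x − M_X) + M_Y
y = (4.2/3.7)(12 − 15.5) + 16.5
y = 1.135135 × -3.5 + 16.5 = -3.9730 + 16.5 = 12.53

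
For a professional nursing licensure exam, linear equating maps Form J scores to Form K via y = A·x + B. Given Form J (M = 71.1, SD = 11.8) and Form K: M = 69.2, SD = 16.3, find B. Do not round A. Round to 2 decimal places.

-29.01

A = SD_Y / SD_X = 16.3 / 11.8 = 1.381356
B = M_Y − A·M_X = 69.2 − 1.381356 × 71.1 = -29.01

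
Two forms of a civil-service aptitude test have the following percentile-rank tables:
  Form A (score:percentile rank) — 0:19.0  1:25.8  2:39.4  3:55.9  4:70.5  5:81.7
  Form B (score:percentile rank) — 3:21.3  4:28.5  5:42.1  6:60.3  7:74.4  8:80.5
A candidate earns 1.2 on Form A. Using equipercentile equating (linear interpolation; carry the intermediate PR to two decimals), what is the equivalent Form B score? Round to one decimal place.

PR of 1.2 on Form A: 25.8 + (1.2 − 1)/(2 − 1) × (39.4 − 25.8) = 28.52
On Form B, PR 28.52 falls between score 4 (PR 28.5) and 5 (PR 42.1).
Interpolate: 4 + (28.52 − 28.5)/(42.1 − 28.5) × (5 − 4) = 4.0

4.0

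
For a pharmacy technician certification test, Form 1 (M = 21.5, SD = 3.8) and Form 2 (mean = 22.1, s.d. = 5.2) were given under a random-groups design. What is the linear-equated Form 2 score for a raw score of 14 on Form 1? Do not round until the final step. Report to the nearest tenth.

11.8

Linear equating: y = (SD_Y/SD_X)(x − M_X) + M_Y
y = (5.2/3.8)(14 − 21.5) + 22.1
y = 1.368421 × -7.5 + 22.1 = -10.2632 + 22.1 = 11.8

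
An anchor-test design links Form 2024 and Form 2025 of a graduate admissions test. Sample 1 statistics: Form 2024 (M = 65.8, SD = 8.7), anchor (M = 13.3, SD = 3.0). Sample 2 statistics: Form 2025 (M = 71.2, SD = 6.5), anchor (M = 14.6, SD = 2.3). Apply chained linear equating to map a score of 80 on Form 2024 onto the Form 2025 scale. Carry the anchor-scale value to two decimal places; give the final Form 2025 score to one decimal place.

81.4

Form 2024 → anchor (Sample 1): v = (3.0/8.7)(80 − 65.8) + 13.3 = 18.20
anchor → Form 2025 (Sample 2): y = (6.5/2.3)(18.20 − 14.6) + 71.2 = 81.4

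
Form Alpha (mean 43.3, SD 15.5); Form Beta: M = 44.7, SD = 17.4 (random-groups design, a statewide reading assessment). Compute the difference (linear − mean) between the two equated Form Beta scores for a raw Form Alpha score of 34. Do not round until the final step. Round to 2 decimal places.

Mean-equated: 34 + (44.7 − 43.3) = 35.40
Linear-equated: (17.4/15.5)(34 − 43.3) + 44.7 = 34.260
Difference = 34.260 − 35.40 = -1.14

-1.14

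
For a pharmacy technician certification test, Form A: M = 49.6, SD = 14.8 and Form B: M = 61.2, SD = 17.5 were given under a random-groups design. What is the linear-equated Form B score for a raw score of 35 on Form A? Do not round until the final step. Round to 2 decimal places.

43.94

Linear equating: y = (SD_Y/SD_X)(x − M_X) + M_Y
y = (17.5/14.8)(35 − 49.6) + 61.2
y = 1.182432 × -14.6 + 61.2 = -17.2635 + 61.2 = 43.94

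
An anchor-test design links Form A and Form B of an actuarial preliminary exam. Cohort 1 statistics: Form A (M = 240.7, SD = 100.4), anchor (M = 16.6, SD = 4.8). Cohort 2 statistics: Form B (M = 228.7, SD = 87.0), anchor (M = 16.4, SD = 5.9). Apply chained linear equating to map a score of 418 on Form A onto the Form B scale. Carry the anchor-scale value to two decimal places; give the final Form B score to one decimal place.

Form A → anchor (Cohort 1): v = (4.8/100.4)(418 − 240.7) + 16.6 = 25.08
anchor → Form B (Cohort 2): y = (87.0/5.9)(25.08 − 16.4) + 228.7 = 356.7

356.7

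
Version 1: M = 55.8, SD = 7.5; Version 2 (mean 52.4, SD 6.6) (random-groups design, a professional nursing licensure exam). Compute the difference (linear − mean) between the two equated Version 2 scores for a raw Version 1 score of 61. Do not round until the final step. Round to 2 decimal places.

Mean-equated: 61 + (52.4 − 55.8) = 57.60
Linear-equated: (6.6/7.5)(61 − 55.8) + 52.4 = 56.976
Difference = 56.976 − 57.60 = -0.62

-0.62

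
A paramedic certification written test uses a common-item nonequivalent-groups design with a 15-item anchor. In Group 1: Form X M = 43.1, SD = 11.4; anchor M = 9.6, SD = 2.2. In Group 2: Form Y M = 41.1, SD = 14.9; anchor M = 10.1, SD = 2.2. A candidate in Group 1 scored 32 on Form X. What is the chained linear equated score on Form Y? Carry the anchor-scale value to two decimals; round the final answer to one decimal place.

23.2

Form X → anchor (Group 1): v = (2.2/11.4)(32 − 43.1) + 9.6 = 7.46
anchor → Form Y (Group 2): y = (14.9/2.2)(7.46 − 10.1) + 41.1 = 23.2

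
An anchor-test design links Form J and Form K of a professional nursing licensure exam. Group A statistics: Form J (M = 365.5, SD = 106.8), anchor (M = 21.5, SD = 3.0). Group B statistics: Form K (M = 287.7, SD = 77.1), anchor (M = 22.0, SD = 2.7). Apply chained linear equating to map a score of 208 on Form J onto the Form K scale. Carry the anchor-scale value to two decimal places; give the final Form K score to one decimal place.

Form J → anchor (Group A): v = (3.0/106.8)(208 − 365.5) + 21.5 = 17.08
anchor → Form K (Group B): y = (77.1/2.7)(17.08 − 22.0) + 287.7 = 147.2

147.2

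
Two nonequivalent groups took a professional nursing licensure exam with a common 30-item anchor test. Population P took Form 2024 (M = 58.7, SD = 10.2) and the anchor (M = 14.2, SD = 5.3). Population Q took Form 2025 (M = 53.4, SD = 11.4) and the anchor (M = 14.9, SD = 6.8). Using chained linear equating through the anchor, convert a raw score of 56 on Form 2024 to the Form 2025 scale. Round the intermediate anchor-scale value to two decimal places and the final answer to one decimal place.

Form 2024 → anchor (Population P): v = (5.3/10.2)(56 − 58.7) + 14.2 = 12.80
anchor → Form 2025 (Population Q): y = (11.4/6.8)(12.80 − 14.9) + 53.4 = 49.9

49.9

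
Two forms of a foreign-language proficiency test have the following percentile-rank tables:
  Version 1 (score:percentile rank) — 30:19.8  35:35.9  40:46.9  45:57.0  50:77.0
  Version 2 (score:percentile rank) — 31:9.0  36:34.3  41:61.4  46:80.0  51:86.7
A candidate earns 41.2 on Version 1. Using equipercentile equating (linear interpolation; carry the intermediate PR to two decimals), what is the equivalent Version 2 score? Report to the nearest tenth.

38.8

PR of 41.2 on Version 1: 46.9 + (41.2 − 40)/(45 − 40) × (57.0 − 46.9) = 49.32
On Version 2, PR 49.32 falls between score 36 (PR 34.3) and 41 (PR 61.4).
Interpolate: 36 + (49.32 − 34.3)/(61.4 − 34.3) × (41 − 36) = 38.8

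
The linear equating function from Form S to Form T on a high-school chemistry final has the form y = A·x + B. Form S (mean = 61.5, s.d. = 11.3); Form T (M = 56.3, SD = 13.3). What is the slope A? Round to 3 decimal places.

1.177

A = SD_Y / SD_X = 13.3 / 11.3 = 1.177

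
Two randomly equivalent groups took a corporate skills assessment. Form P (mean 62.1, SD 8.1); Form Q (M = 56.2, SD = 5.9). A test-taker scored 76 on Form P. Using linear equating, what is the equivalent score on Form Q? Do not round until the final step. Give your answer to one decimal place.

Linear equating: y = (SD_Y/SD_X)(x − M_X) + M_Y
y = (5.9/8.1)(76 − 62.1) + 56.2
y = 0.728395 × 13.9 + 56.2 = 10.1247 + 56.2 = 66.3

66.3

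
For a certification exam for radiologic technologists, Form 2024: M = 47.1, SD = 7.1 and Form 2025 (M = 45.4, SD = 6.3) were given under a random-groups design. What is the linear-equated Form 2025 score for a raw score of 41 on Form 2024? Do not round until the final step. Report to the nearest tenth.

40.0

Linear equating: y = (SD_Y/SD_X)(x − M_X) + M_Y
y = (6.3/7.1)(41 − 47.1) + 45.4
y = 0.887324 × -6.1 + 45.4 = -5.4127 + 45.4 = 40.0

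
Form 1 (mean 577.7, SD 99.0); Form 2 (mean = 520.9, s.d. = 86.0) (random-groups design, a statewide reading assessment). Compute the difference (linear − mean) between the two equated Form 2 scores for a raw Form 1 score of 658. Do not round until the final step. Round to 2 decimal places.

-10.54

Mean-equated: 658 + (520.9 − 577.7) = 601.20
Linear-equated: (86.0/99.0)(658 − 577.7) + 520.9 = 590.656
Difference = 590.656 − 601.20 = -10.54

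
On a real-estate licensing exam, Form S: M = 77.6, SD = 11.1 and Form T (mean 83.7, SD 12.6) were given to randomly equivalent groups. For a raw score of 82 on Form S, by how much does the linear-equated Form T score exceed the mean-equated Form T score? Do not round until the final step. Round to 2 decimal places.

Mean-equated: 82 + (83.7 − 77.6) = 88.10
Linear-equated: (12.6/11.1)(82 − 77.6) + 83.7 = 88.695
Difference = 88.695 − 88.10 = 0.59

0.59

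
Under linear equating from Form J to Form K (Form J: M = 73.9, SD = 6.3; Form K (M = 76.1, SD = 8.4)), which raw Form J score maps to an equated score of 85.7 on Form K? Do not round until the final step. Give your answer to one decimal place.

Invert y = (SD_Y/SD_X)(x − M_X) + M_Y:
x = (SD_X/SD_Y)(y − M_Y) + M_X = (6.3/8.4)(85.7 − 76.1) + 73.9
x = 0.750000 × 9.600 + 73.9 = 81.1

81.1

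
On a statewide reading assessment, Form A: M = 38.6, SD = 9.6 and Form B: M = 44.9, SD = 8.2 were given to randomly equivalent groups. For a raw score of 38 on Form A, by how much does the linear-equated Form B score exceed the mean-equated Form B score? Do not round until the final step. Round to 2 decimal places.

Mean-equated: 38 + (44.9 − 38.6) = 44.30
Linear-equated: (8.2/9.6)(38 − 38.6) + 44.9 = 44.387
Difference = 44.387 − 44.30 = 0.09

0.09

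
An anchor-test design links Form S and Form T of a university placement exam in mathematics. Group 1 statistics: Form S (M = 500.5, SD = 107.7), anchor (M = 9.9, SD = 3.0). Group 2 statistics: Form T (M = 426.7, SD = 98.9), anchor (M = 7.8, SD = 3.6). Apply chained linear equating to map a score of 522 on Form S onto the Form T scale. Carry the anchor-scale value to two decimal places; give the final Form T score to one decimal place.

Form S → anchor (Group 1): v = (3.0/107.7)(522 − 500.5) + 9.9 = 10.50
anchor → Form T (Group 2): y = (98.9/3.6)(10.50 − 7.8) + 426.7 = 500.9

500.9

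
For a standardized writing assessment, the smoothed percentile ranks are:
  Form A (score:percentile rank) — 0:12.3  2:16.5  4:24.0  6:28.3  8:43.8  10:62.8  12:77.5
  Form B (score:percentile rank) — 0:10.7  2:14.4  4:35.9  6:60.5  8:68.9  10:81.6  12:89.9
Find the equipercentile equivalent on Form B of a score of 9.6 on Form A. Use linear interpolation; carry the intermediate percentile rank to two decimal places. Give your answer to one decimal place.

PR of 9.6 on Form A: 43.8 + (9.6 − 8)/(10 − 8) × (62.8 − 43.8) = 59.00
On Form B, PR 59.00 falls between score 4 (PR 35.9) and 6 (PR 60.5).
Interpolate: 4 + (59.00 − 35.9)/(60.5 − 35.9) × (6 − 4) = 5.9

5.9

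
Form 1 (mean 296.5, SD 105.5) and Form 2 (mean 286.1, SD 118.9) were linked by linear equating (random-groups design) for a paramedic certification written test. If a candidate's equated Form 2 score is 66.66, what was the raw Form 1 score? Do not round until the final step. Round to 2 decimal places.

Invert y = (SD_Y/SD_X)(x − M_X) + M_Y:
x = (SD_X/SD_Y)(y − M_Y) + M_X = (105.5/118.9)(66.66 − 286.1) + 296.5
x = 0.887300 × -219.440 + 296.5 = 101.79

101.79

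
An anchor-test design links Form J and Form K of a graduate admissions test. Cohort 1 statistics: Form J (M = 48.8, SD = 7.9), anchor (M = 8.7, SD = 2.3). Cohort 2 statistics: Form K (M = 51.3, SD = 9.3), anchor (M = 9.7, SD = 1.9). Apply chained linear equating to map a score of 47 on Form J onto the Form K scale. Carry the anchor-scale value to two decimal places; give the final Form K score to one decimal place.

Form J → anchor (Cohort 1): v = (2.3/7.9)(47 − 48.8) + 8.7 = 8.18
anchor → Form K (Cohort 2): y = (9.3/1.9)(8.18 − 9.7) + 51.3 = 43.9

43.9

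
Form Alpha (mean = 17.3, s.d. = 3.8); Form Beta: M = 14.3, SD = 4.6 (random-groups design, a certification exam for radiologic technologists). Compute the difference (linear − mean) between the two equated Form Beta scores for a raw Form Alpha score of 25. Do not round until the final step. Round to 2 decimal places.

1.62

Mean-equated: 25 + (14.3 − 17.3) = 22.00
Linear-equated: (4.6/3.8)(25 − 17.3) + 14.3 = 23.621
Difference = 23.621 − 22.00 = 1.62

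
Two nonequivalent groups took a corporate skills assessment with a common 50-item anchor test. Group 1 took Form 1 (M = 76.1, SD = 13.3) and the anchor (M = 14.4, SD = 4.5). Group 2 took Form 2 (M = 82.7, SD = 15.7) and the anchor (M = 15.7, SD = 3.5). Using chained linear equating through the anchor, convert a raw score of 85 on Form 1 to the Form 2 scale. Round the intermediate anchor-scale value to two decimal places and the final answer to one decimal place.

90.4

Form 1 → anchor (Group 1): v = (4.5/13.3)(85 − 76.1) + 14.4 = 17.41
anchor → Form 2 (Group 2): y = (15.7/3.5)(17.41 − 15.7) + 82.7 = 90.4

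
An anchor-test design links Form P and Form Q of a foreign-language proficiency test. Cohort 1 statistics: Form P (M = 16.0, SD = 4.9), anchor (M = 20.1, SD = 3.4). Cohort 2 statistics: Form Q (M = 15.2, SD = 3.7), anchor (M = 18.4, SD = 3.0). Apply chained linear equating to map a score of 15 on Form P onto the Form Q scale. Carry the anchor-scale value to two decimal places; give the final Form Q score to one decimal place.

Form P → anchor (Cohort 1): v = (3.4/4.9)(15 − 16.0) + 20.1 = 19.41
anchor → Form Q (Cohort 2): y = (3.7/3.0)(19.41 − 18.4) + 15.2 = 16.4

16.4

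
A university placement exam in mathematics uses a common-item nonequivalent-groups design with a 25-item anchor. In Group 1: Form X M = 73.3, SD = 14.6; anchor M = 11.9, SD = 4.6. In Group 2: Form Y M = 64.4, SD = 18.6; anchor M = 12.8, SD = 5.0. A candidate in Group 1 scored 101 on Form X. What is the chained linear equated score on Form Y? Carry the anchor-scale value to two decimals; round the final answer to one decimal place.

93.5

Form X → anchor (Group 1): v = (4.6/14.6)(101 − 73.3) + 11.9 = 20.63
anchor → Form Y (Group 2): y = (18.6/5.0)(20.63 − 12.8) + 64.4 = 93.5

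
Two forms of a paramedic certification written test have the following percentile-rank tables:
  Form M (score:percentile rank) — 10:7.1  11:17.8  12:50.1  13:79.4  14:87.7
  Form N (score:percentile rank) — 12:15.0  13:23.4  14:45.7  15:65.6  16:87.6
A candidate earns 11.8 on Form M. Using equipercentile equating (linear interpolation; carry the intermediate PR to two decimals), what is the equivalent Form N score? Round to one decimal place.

PR of 11.8 on Form M: 17.8 + (11.8 − 11)/(12 − 11) × (50.1 − 17.8) = 43.64
On Form N, PR 43.64 falls between score 13 (PR 23.4) and 14 (PR 45.7).
Interpolate: 13 + (43.64 − 23.4)/(45.7 − 23.4) × (14 − 13) = 13.9

13.9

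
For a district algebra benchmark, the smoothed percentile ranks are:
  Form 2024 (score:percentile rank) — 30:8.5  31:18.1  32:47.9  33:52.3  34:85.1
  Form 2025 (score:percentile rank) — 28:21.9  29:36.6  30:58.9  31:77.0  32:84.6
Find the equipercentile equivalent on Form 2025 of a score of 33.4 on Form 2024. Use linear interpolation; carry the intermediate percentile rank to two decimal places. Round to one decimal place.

PR of 33.4 on Form 2024: 52.3 + (33.4 − 33)/(34 − 33) × (85.1 − 52.3) = 65.42
On Form 2025, PR 65.42 falls between score 30 (PR 58.9) and 31 (PR 77.0).
Interpolate: 30 + (65.42 − 58.9)/(77.0 − 58.9) × (31 − 30) = 30.4

30.4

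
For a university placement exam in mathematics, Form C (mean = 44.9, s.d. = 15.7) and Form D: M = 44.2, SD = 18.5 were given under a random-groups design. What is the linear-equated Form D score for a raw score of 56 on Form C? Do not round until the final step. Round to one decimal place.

57.3

Linear equating: y = (SD_Y/SD_X)(x − M_X) + M_Y
y = (18.5/15.7)(56 − 44.9) + 44.2
y = 1.178344 × 11.1 + 44.2 = 13.0796 + 44.2 = 57.3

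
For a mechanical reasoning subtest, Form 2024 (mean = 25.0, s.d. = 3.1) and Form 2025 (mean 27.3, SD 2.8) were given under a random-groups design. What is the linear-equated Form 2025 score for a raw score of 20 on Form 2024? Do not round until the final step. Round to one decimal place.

22.8

Linear equating: y = (SD_Y/SD_X)(x − M_X) + M_Y
y = (2.8/3.1)(20 − 25.0) + 27.3
y = 0.903226 × -5.0 + 27.3 = -4.5161 + 27.3 = 22.8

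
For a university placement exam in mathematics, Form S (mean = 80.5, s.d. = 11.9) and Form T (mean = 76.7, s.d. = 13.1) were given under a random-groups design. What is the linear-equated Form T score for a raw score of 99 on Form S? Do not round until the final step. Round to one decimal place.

Linear equating: y = (SD_Y/SD_X)(x − M_X) + M_Y
y = (13.1/11.9)(99 − 80.5) + 76.7
y = 1.100840 × 18.5 + 76.7 = 20.3655 + 76.7 = 97.1

97.1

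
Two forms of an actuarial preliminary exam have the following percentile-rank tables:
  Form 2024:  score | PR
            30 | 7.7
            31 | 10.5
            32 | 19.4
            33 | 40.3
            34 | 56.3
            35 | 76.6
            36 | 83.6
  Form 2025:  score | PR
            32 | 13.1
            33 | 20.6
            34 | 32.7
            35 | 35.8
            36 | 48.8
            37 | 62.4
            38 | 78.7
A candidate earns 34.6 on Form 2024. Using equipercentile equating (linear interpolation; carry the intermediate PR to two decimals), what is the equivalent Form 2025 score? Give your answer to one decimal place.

37.4

PR of 34.6 on Form 2024: 56.3 + (34.6 − 34)/(35 − 34) × (76.6 − 56.3) = 68.48
On Form 2025, PR 68.48 falls between score 37 (PR 62.4) and 38 (PR 78.7).
Interpolate: 37 + (68.48 − 62.4)/(78.7 − 62.4) × (38 − 37) = 37.4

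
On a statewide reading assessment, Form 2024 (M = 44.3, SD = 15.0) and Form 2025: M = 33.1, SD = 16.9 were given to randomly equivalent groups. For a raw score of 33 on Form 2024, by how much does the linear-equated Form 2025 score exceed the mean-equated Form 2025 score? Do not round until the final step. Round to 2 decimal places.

-1.43

Mean-equated: 33 + (33.1 − 44.3) = 21.80
Linear-equated: (16.9/15.0)(33 − 44.3) + 33.1 = 20.369
Difference = 20.369 − 21.80 = -1.43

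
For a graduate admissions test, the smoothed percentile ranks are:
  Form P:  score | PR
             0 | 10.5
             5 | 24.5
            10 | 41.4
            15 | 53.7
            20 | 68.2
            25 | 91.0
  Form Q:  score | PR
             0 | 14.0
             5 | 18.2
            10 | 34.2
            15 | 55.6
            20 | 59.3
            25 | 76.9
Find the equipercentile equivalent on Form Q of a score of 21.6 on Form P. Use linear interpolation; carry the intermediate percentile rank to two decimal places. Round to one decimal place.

24.6

PR of 21.6 on Form P: 68.2 + (21.6 − 20)/(25 − 20) × (91.0 − 68.2) = 75.50
On Form Q, PR 75.50 falls between score 20 (PR 59.3) and 25 (PR 76.9).
Interpolate: 20 + (75.50 − 59.3)/(76.9 − 59.3) × (25 − 20) = 24.6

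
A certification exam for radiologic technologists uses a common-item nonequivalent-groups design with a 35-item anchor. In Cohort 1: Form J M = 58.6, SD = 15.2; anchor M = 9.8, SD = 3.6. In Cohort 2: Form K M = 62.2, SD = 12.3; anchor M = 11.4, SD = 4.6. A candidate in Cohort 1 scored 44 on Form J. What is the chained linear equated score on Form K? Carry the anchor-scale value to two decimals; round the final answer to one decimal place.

Form J → anchor (Cohort 1): v = (3.6/15.2)(44 − 58.6) + 9.8 = 6.34
anchor → Form K (Cohort 2): y = (12.3/4.6)(6.34 − 11.4) + 62.2 = 48.7

48.7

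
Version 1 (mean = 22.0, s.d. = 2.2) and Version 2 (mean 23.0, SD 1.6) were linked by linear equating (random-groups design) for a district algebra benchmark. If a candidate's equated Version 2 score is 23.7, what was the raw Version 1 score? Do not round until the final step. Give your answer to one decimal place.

23.0

Invert y = (SD_Y/SD_X)(x − M_X) + M_Y:
x = (SD_X/SD_Y)(y − M_Y) + M_X = (2.2/1.6)(23.7 − 23.0) + 22.0
x = 1.375000 × 0.700 + 22.0 = 23.0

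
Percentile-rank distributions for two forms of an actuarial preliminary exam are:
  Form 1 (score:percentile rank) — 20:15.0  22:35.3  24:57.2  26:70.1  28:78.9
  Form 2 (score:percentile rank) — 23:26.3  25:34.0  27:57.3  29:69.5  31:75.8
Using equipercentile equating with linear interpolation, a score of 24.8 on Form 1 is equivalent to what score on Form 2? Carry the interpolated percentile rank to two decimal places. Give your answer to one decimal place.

PR of 24.8 on Form 1: 57.2 + (24.8 − 24)/(26 − 24) × (70.1 − 57.2) = 62.36
On Form 2, PR 62.36 falls between score 27 (PR 57.3) and 29 (PR 69.5).
Interpolate: 27 + (62.36 − 57.3)/(69.5 − 57.3) × (29 − 27) = 27.8

27.8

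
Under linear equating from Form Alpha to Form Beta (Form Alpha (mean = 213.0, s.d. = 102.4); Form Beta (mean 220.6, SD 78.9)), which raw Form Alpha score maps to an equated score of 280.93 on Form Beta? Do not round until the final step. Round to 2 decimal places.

Invert y = (SD_Y/SD_X)(x − M_X) + M_Y:
x = (SD_X/SD_Y)(y − M_Y) + M_X = (102.4/78.9)(280.93 − 220.6) + 213.0
x = 1.297845 × 60.330 + 213.0 = 291.30

291.30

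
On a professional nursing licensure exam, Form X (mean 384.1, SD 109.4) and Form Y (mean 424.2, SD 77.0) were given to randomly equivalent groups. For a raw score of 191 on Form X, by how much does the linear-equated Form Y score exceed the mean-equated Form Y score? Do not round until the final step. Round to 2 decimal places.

57.19

Mean-equated: 191 + (424.2 − 384.1) = 231.10
Linear-equated: (77.0/109.4)(191 − 384.1) + 424.2 = 288.289
Difference = 288.289 − 231.10 = 57.19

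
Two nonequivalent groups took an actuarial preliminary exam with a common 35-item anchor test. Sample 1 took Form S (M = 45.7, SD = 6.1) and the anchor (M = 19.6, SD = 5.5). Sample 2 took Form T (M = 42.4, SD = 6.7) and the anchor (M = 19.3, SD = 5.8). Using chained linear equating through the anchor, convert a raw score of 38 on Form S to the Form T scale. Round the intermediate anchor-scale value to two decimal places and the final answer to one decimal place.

34.7

Form S → anchor (Sample 1): v = (5.5/6.1)(38 − 45.7) + 19.6 = 12.66
anchor → Form T (Sample 2): y = (6.7/5.8)(12.66 − 19.3) + 42.4 = 34.7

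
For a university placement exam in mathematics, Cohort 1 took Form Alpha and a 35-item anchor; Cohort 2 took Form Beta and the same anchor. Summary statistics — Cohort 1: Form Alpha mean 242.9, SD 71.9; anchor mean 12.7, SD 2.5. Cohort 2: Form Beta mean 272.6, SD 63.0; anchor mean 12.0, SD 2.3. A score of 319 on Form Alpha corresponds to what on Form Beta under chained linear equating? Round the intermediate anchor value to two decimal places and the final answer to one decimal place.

Form Alpha → anchor (Cohort 1): v = (2.5/71.9)(319 − 242.9) + 12.7 = 15.35
anchor → Form Beta (Cohort 2): y = (63.0/2.3)(15.35 − 12.0) + 272.6 = 364.4

364.4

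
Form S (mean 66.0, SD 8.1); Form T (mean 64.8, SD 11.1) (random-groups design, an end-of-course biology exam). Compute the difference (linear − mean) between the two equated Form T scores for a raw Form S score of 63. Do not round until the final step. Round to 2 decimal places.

Mean-equated: 63 + (64.8 − 66.0) = 61.80
Linear-equated: (11.1/8.1)(63 − 66.0) + 64.8 = 60.689
Difference = 60.689 − 61.80 = -1.11

-1.11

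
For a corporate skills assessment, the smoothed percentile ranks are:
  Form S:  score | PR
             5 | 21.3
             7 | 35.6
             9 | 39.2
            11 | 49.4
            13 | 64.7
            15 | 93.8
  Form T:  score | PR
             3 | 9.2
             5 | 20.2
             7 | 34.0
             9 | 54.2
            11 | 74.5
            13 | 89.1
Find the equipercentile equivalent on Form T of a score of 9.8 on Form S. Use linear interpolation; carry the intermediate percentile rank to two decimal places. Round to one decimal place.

7.9

PR of 9.8 on Form S: 39.2 + (9.8 − 9)/(11 − 9) × (49.4 − 39.2) = 43.28
On Form T, PR 43.28 falls between score 7 (PR 34.0) and 9 (PR 54.2).
Interpolate: 7 + (43.28 − 34.0)/(54.2 − 34.0) × (9 − 7) = 7.9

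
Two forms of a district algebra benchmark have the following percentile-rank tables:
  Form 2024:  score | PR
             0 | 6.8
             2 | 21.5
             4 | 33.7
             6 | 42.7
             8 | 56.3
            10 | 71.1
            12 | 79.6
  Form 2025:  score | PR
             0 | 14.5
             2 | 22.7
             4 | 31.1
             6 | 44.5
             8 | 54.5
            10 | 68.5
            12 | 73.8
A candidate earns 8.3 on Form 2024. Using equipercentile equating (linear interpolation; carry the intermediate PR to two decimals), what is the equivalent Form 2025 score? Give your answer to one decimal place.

PR of 8.3 on Form 2024: 56.3 + (8.3 − 8)/(10 − 8) × (71.1 − 56.3) = 58.52
On Form 2025, PR 58.52 falls between score 8 (PR 54.5) and 10 (PR 68.5).
Interpolate: 8 + (58.52 − 54.5)/(68.5 − 54.5) × (10 − 8) = 8.6

8.6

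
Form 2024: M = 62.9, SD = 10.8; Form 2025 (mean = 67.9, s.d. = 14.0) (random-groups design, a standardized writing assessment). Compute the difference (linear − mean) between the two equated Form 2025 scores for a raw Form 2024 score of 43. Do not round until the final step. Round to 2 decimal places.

-5.90

Mean-equated: 43 + (67.9 − 62.9) = 48.00
Linear-equated: (14.0/10.8)(43 − 62.9) + 67.9 = 42.104
Difference = 42.104 − 48.00 = -5.90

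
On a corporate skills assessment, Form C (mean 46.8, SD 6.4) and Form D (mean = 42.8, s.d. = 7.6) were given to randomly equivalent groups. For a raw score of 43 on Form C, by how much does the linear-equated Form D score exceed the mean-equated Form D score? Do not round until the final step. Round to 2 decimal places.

-0.71

Mean-equated: 43 + (42.8 − 46.8) = 39.00
Linear-equated: (7.6/6.4)(43 − 46.8) + 42.8 = 38.288
Difference = 38.288 − 39.00 = -0.71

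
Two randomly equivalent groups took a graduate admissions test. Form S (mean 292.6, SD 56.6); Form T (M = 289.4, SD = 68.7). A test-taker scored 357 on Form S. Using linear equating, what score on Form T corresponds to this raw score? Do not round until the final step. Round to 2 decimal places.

Linear equating: y = (SD_Y/SD_X)(x − M_X) + M_Y
y = (68.7/56.6)(357 − 292.6) + 289.4
y = 1.213781 × 64.4 + 289.4 = 78.1675 + 289.4 = 367.57

367.57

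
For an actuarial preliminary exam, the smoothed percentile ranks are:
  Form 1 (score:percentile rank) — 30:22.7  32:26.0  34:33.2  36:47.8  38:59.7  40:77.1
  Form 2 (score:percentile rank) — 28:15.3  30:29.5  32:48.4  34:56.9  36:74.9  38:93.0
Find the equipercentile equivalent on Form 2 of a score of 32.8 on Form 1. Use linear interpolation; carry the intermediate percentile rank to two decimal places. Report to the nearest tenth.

29.9

PR of 32.8 on Form 1: 26.0 + (32.8 − 32)/(34 − 32) × (33.2 − 26.0) = 28.88
On Form 2, PR 28.88 falls between score 28 (PR 15.3) and 30 (PR 29.5).
Interpolate: 28 + (28.88 − 15.3)/(29.5 − 15.3) × (30 − 28) = 29.9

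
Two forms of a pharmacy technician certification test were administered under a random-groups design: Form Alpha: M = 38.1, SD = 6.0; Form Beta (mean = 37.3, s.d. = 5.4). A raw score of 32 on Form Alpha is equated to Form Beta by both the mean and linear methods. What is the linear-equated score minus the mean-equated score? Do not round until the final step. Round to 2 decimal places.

0.61

Mean-equated: 32 + (37.3 − 38.1) = 31.20
Linear-equated: (5.4/6.0)(32 − 38.1) + 37.3 = 31.810
Difference = 31.810 − 31.20 = 0.61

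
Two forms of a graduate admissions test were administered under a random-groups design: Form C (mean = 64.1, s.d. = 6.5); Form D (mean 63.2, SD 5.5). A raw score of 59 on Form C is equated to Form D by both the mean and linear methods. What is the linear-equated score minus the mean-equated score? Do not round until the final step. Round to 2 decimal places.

0.78

Mean-equated: 59 + (63.2 − 64.1) = 58.10
Linear-equated: (5.5/6.5)(59 − 64.1) + 63.2 = 58.885
Difference = 58.885 − 58.10 = 0.78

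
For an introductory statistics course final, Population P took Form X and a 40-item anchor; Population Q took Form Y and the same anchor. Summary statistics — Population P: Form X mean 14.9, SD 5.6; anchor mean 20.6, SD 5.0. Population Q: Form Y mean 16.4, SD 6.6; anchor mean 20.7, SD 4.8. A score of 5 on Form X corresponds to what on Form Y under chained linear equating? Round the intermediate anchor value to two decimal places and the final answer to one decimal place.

4.1

Form X → anchor (Population P): v = (5.0/5.6)(5 − 14.9) + 20.6 = 11.76
anchor → Form Y (Population Q): y = (6.6/4.8)(11.76 − 20.7) + 16.4 = 4.1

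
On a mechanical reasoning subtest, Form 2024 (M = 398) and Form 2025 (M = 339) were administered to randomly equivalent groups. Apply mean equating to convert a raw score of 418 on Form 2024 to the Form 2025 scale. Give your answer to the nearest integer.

359

Mean equating: y = x + (M_Y − M_X) = 418 + (339 − 398) = 359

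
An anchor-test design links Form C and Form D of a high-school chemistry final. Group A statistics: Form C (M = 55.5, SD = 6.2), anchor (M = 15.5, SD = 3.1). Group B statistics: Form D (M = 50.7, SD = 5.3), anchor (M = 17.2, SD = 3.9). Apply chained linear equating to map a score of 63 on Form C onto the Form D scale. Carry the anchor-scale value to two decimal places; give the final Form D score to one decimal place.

Form C → anchor (Group A): v = (3.1/6.2)(63 − 55.5) + 15.5 = 19.25
anchor → Form D (Group B): y = (5.3/3.9)(19.25 − 17.2) + 50.7 = 53.5

53.5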